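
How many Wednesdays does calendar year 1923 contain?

1923-01-01 is a Monday.
That's 365 days from start to end, counting both.
365 = 7 × 52 + 1, so there are 52 full weeks plus 1 extra day.
Each full week contributes one Wednesday: 52 so far.
The 1 extra day is Monday — none qualify.
Total: 52 + 0 = 52.

52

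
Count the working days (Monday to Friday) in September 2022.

22 weekdays

1 September 2022 is a Thursday.
From 1 September 2022 to 30 September 2022 is 30 days inclusive.
30 = 7 × 4 + 2, so there are 4 full weeks plus 2 extra days.
Each full week contributes 5 weekdays (Mon–Fri): 4 × 5 = 20.
The 2 extra days are Thu, Fri — 2 of them qualify.
Total: 20 + 2 = 22.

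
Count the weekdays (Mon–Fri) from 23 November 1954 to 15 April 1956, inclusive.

364 weekdays

23 November 1954 is a Tuesday.
From 23 November 1954 to 15 April 1956 is 510 days inclusive.
510 = 7 × 72 + 6, so there are 72 full weeks plus 6 extra days.
Each full week contributes 5 weekdays (Mon–Fri): 72 × 5 = 360.
The 6 extra days are Tue, Wed, Thu, Fri, Sat, Sun — 4 of them qualify.
Total: 360 + 4 = 364.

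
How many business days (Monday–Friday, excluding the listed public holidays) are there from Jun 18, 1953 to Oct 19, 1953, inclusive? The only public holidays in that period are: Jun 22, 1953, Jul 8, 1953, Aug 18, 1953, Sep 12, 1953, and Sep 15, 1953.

84 business days

Jun 18, 1953 is a Thursday.
From Jun 18, 1953 to Oct 19, 1953 is 124 days inclusive.
124 = 7 × 17 + 5, so there are 17 full weeks plus 5 extra days.
Each full week contributes 5 weekdays (Mon–Fri): 17 × 5 = 85.
The 5 extra days are Thu, Fri, Sat, Sun, Mon — 3 of them qualify.
Total: 85 + 3 = 88.
Holidays: Jun 22, 1953 (Mon); Jul 8, 1953 (Wed); Aug 18, 1953 (Tue); Sep 12, 1953 (Sat); Sep 15, 1953 (Tue).
4 of the 5 holidays fall on weekdays; the rest are weekends and were already excluded.
Business days: 88 − 4 = 84.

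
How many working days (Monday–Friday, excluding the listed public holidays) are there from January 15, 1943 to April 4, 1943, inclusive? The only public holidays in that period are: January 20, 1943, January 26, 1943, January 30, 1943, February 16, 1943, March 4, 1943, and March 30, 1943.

January 15, 1943 is a Friday.
The range spans 80 days (inclusive of both endpoints).
80 = 7 × 11 + 3, so there are 11 full weeks plus 3 extra days.
Each full week contributes 5 weekdays (Mon–Fri): 11 × 5 = 55.
The 3 extra days are Friday, Saturday, Sunday — 1 of them qualifies.
Total: 55 + 1 = 56.
Holidays: January 20, 1943 (Wed); January 26, 1943 (Tue); January 30, 1943 (Sat); February 16, 1943 (Tue); March 4, 1943 (Thu); March 30, 1943 (Tue).
5 of the 6 holidays fall on weekdays; the rest are weekends and were already excluded.
Business days: 56 − 5 = 51.

51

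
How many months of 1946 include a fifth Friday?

A month has five Fridays exactly when Friday falls within its first (length − 28) days.
Jan: 31 days, starts Tue → 5 of Tue, Wed, Thu
Feb: 28 days, starts Fri → 5 of (none)
Mar: 31 days, starts Fri → 5 of Fri, Sat, Sun ✓
Apr: 30 days, starts Mon → 5 of Mon, Tue
May: 31 days, starts Wed → 5 of Wed, Thu, Fri ✓
Jun: 30 days, starts Sat → 5 of Sat, Sun
Jul: 31 days, starts Mon → 5 of Mon, Tue, Wed
Aug: 31 days, starts Thu → 5 of Thu, Fri, Sat ✓
Sep: 30 days, starts Sun → 5 of Sun, Mon
Oct: 31 days, starts Tue → 5 of Tue, Wed, Thu
Nov: 30 days, starts Fri → 5 of Fri, Sat ✓
Dec: 31 days, starts Sun → 5 of Sun, Mon, Tue
Months with five Fridays: Mar, May, Aug, Nov.

4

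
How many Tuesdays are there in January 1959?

4

1959-01-01 is a Thursday.
From 1959-01-01 to 1959-01-31 is 31 days inclusive.
31 = 7 × 4 + 3, so there are 4 full weeks plus 3 extra days.
Each full week contributes one Tuesday: 4 so far.
The 3 extra days are Thu, Fri, Sat — none qualify.
Total: 4 + 0 = 4.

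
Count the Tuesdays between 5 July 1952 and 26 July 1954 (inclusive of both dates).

107 Tuesdays

5 July 1952 is a Saturday.
That's 752 days from start to end, counting both.
752 = 7 × 107 + 3, so there are 107 full weeks plus 3 extra days.
Each full week contributes one Tuesday: 107 so far.
The 3 extra days are Saturday, Sunday, Monday — none qualify.
Total: 107 + 0 = 107.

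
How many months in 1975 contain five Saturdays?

4

A month has five Saturdays exactly when Saturday falls within its first (length − 28) days.
Jan: 31 days, starts Wed → 5 of Wed, Thu, Fri
Feb: 28 days, starts Sat → 5 of (none)
Mar: 31 days, starts Sat → 5 of Sat, Sun, Mon ✓
Apr: 30 days, starts Tue → 5 of Tue, Wed
May: 31 days, starts Thu → 5 of Thu, Fri, Sat ✓
Jun: 30 days, starts Sun → 5 of Sun, Mon
Jul: 31 days, starts Tue → 5 of Tue, Wed, Thu
Aug: 31 days, starts Fri → 5 of Fri, Sat, Sun ✓
Sep: 30 days, starts Mon → 5 of Mon, Tue
Oct: 31 days, starts Wed → 5 of Wed, Thu, Fri
Nov: 30 days, starts Sat → 5 of Sat, Sun ✓
Dec: 31 days, starts Mon → 5 of Mon, Tue, Wed
Months with five Saturdays: Mar, May, Aug, Nov.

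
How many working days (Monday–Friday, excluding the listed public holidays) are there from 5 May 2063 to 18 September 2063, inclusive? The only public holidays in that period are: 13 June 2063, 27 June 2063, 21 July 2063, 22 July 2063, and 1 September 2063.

5 May 2063 is a Saturday.
The range spans 137 days (inclusive of both endpoints).
137 = 7 × 19 + 4, so there are 19 full weeks plus 4 extra days.
Each full week contributes 5 weekdays (Mon–Fri): 19 × 5 = 95.
The 4 extra days are Saturday, Sunday, Monday, Tuesday — 2 of them qualify.
Total: 95 + 2 = 97.
Holidays: 13 June 2063 (Wed); 27 June 2063 (Wed); 21 July 2063 (Sat); 22 July 2063 (Sun); 1 September 2063 (Sat).
2 of the 5 holidays fall on weekdays; the rest are weekends and were already excluded.
Business days: 97 − 2 = 95.

95 working days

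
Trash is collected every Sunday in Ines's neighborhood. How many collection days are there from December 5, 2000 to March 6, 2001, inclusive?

13

December 5, 2000 is a Tuesday.
That's 92 days from start to end, counting both.
92 = 7 × 13 + 1, so there are 13 full weeks plus 1 extra day.
Each full week contributes one Sunday: 13 so far.
The 1 extra day is Tuesday — none qualify.
Total: 13 + 0 = 13.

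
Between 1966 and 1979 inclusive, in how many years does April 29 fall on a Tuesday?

2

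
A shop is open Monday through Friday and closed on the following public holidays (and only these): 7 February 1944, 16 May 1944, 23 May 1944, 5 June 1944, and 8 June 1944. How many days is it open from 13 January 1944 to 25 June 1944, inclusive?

112 working days

13 January 1944 is a Thursday.
That's 165 days from start to end, counting both.
165 = 7 × 23 + 4, so there are 23 full weeks plus 4 extra days.
Each full week contributes 5 weekdays (Mon–Fri): 23 × 5 = 115.
The 4 extra days are Thursday, Friday, Saturday, Sunday — 2 of them qualify.
Total: 115 + 2 = 117.
Holidays: 7 February 1944 (Mon); 16 May 1944 (Tue); 23 May 1944 (Tue); 5 June 1944 (Mon); 8 June 1944 (Thu).
All 5 holidays fall on weekdays, so subtract 5.
Business days: 117 − 5 = 112.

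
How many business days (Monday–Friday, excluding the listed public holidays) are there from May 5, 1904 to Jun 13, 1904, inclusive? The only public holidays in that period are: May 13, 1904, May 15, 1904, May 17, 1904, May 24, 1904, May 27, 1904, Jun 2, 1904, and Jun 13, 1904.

22

May 5, 1904 is a Thursday.
From May 5, 1904 to Jun 13, 1904 is 40 days inclusive.
40 = 7 × 5 + 5, so there are 5 full weeks plus 5 extra days.
Each full week contributes 5 weekdays (Mon–Fri): 5 × 5 = 25.
The 5 extra days are Thu, Fri, Sat, Sun, Mon — 3 of them qualify.
Total: 25 + 3 = 28.
Holidays: May 13, 1904 (Fri); May 15, 1904 (Sun); May 17, 1904 (Tue); May 24, 1904 (Tue); May 27, 1904 (Fri); Jun 2, 1904 (Thu); Jun 13, 1904 (Mon).
6 of the 7 holidays fall on weekdays; the rest are weekends and were already excluded.
Business days: 28 − 6 = 22.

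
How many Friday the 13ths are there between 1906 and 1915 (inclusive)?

Friday-the-13ths by year:
1906: Apr, Jul
1907: Sep, Dec
1908: Mar, Nov
1909: Aug
1910: May
1911: Jan, Oct
1912: Sep, Dec
1913: Jun
1914: Feb, Mar, Nov
1915: Aug

17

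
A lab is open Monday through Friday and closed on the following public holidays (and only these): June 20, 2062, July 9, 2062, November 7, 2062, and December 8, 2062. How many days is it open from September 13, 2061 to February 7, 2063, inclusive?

September 13, 2061 is a Tuesday.
The range spans 513 days (inclusive of both endpoints).
513 = 7 × 73 + 2, so there are 73 full weeks plus 2 extra days.
Each full week contributes 5 weekdays (Mon–Fri): 73 × 5 = 365.
The 2 extra days are Tuesday, Wednesday — 2 of them qualify.
Total: 365 + 2 = 367.
Holidays: June 20, 2062 (Tue); July 9, 2062 (Sun); November 7, 2062 (Tue); December 8, 2062 (Fri).
3 of the 4 holidays fall on weekdays; the rest are weekends and were already excluded.
Business days: 367 − 3 = 364.

364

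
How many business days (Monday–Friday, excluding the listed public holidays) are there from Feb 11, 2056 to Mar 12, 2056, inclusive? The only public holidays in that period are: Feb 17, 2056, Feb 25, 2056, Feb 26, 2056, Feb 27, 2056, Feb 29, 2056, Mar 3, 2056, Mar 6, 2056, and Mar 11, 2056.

16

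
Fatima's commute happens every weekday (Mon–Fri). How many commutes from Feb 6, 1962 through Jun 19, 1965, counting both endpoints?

Feb 6, 1962 is a Tuesday.
The range spans 1230 days (inclusive of both endpoints).
1230 = 7 × 175 + 5, so there are 175 full weeks plus 5 extra days.
Each full week contributes 5 weekdays (Mon–Fri): 175 × 5 = 875.
The 5 extra days are Tuesday, Wednesday, Thursday, Friday, Saturday — 4 of them qualify.
Total: 875 + 4 = 879.

879 weekdays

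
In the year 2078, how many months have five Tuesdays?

4

A month has five Tuesdays exactly when Tuesday falls within its first (length − 28) days.
Jan: 31 days, starts Sat → 5 of Sat, Sun, Mon
Feb: 28 days, starts Tue → 5 of (none)
Mar: 31 days, starts Tue → 5 of Tue, Wed, Thu ✓
Apr: 30 days, starts Fri → 5 of Fri, Sat
May: 31 days, starts Sun → 5 of Sun, Mon, Tue ✓
Jun: 30 days, starts Wed → 5 of Wed, Thu
Jul: 31 days, starts Fri → 5 of Fri, Sat, Sun
Aug: 31 days, starts Mon → 5 of Mon, Tue, Wed ✓
Sep: 30 days, starts Thu → 5 of Thu, Fri
Oct: 31 days, starts Sat → 5 of Sat, Sun, Mon
Nov: 30 days, starts Tue → 5 of Tue, Wed ✓
Dec: 31 days, starts Thu → 5 of Thu, Fri, Sat
Months with five Tuesdays: Mar, May, Aug, Nov.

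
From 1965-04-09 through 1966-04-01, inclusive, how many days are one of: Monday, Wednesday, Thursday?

1965-04-09 is a Friday.
The range spans 358 days (inclusive of both endpoints).
358 = 7 × 51 + 1, so there are 51 full weeks plus 1 extra day.
Each full week contributes 3 days from the set (Mon, Wed, Thu): 51 × 3 = 153.
The 1 extra day is Fri — none qualify.
Total: 153 + 0 = 153.

153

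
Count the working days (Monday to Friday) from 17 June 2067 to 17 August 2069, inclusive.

566

17 June 2067 is a Friday.
That's 793 days from start to end, counting both.
793 = 7 × 113 + 2, so there are 113 full weeks plus 2 extra days.
Each full week contributes 5 weekdays (Mon–Fri): 113 × 5 = 565.
The 2 extra days are Fri, Sat — 1 of them qualifies.
Total: 565 + 1 = 566.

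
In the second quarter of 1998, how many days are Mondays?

13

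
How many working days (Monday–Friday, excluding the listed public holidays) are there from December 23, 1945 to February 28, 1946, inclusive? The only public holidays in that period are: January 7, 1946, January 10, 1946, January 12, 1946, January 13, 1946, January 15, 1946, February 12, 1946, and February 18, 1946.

44

December 23, 1945 is a Sunday.
The range spans 68 days (inclusive of both endpoints).
68 = 7 × 9 + 5, so there are 9 full weeks plus 5 extra days.
Each full week contributes 5 weekdays (Mon–Fri): 9 × 5 = 45.
The 5 extra days are Sun, Mon, Tue, Wed, Thu — 4 of them qualify.
Total: 45 + 4 = 49.
Holidays: January 7, 1946 (Mon); January 10, 1946 (Thu); January 12, 1946 (Sat); January 13, 1946 (Sun); January 15, 1946 (Tue); February 12, 1946 (Tue); February 18, 1946 (Mon).
5 of the 7 holidays fall on weekdays; the rest are weekends and were already excluded.
Business days: 49 − 5 = 44.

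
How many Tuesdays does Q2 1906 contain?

13

1 April 1906 is a Sunday.
That's 91 days from start to end, counting both.
91 = 7 × 13, so the span is exactly 13 full weeks.
Each full week contributes one Tuesday: 13 so far.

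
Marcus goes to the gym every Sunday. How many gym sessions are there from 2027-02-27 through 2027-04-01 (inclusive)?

2027-02-27 is a Saturday.
From 2027-02-27 to 2027-04-01 is 34 days inclusive.
34 = 7 × 4 + 6, so there are 4 full weeks plus 6 extra days.
Each full week contributes one Sunday: 4 so far.
The 6 extra days are Sat, Sun, Mon, Tue, Wed, Thu — 1 of them qualifies.
Total: 4 + 1 = 5.

5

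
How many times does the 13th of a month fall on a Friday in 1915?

The 13th falls on a Friday when the month's 13th has weekday Fri.
Jan 13 is Wed; Feb 13 is Sat; Mar 13 is Sat; Apr 13 is Tue; May 13 is Thu; Jun 13 is Sun; Jul 13 is Tue; Aug 13 is Fri ✓; Sep 13 is Mon; Oct 13 is Wed; Nov 13 is Sat; Dec 13 is Mon.
Friday the 13ths: Aug.

1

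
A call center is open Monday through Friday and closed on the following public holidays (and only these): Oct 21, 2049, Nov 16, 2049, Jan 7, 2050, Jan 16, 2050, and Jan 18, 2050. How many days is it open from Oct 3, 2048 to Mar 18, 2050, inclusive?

376

Oct 3, 2048 is a Saturday.
That's 532 days from start to end, counting both.
532 = 7 × 76, so the span is exactly 76 full weeks.
Each full week contributes 5 weekdays (Mon–Fri): 76 × 5 = 380.
Total: 380.
Holidays: Oct 21, 2049 (Thu); Nov 16, 2049 (Tue); Jan 7, 2050 (Fri); Jan 16, 2050 (Sun); Jan 18, 2050 (Tue).
4 of the 5 holidays fall on weekdays; the rest are weekends and were already excluded.
Business days: 380 − 4 = 376.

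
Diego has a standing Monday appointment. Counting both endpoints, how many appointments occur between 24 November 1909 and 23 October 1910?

24 November 1909 is a Wednesday.
That's 334 days from start to end, counting both.
334 = 7 × 47 + 5, so there are 47 full weeks plus 5 extra days.
Each full week contributes one Monday: 47 so far.
The 5 extra days are Wednesday, Thursday, Friday, Saturday, Sunday — none qualify.
Total: 47 + 0 = 47.

47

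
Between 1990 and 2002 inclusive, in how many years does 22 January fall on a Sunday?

1

Day of week of January 22 in each year:
1990: Mon, 1991: Tue, 1992: Wed, 1993: Fri, 1994: Sat, 1995: Sun ✓, 1996: Mon, 1997: Wed, 1998: Thu, 1999: Fri, 2000: Sat, 2001: Mon, 2002: Tue
Sundays: 1995.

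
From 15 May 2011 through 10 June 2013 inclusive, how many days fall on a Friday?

108

15 May 2011 is a Sunday.
The range spans 758 days (inclusive of both endpoints).
758 = 7 × 108 + 2, so there are 108 full weeks plus 2 extra days.
Each full week contributes one Friday: 108 so far.
The 2 extra days are Sunday, Monday — none qualify.
Total: 108 + 0 = 108.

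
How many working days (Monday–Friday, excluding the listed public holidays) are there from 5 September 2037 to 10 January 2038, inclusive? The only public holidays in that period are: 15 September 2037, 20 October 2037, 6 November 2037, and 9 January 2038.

5 September 2037 is a Saturday.
From 5 September 2037 to 10 January 2038 is 128 days inclusive.
128 = 7 × 18 + 2, so there are 18 full weeks plus 2 extra days.
Each full week contributes 5 weekdays (Mon–Fri): 18 × 5 = 90.
The 2 extra days are Sat, Sun — none qualify.
Total: 90 + 0 = 90.
Holidays: 15 September 2037 (Tue); 20 October 2037 (Tue); 6 November 2037 (Fri); 9 January 2038 (Sat).
3 of the 4 holidays fall on weekdays; the rest are weekends and were already excluded.
Business days: 90 − 3 = 87.

87 working days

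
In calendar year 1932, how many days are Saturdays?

1 January 1932 is a Friday.
The range spans 366 days (inclusive of both endpoints).
366 = 7 × 52 + 2, so there are 52 full weeks plus 2 extra days.
Each full week contributes one Saturday: 52 so far.
The 2 extra days are Fri, Sat — 1 of them qualifies.
Total: 52 + 1 = 53.

53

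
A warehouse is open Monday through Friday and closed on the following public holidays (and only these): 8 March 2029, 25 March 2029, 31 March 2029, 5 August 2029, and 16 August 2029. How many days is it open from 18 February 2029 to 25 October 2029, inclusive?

177

18 February 2029 is a Sunday.
The range spans 250 days (inclusive of both endpoints).
250 = 7 × 35 + 5, so there are 35 full weeks plus 5 extra days.
Each full week contributes 5 weekdays (Mon–Fri): 35 × 5 = 175.
The 5 extra days are Sunday, Monday, Tuesday, Wednesday, Thursday — 4 of them qualify.
Total: 175 + 4 = 179.
Holidays: 8 March 2029 (Thu); 25 March 2029 (Sun); 31 March 2029 (Sat); 5 August 2029 (Sun); 16 August 2029 (Thu).
2 of the 5 holidays fall on weekdays; the rest are weekends and were already excluded.
Business days: 179 − 2 = 177.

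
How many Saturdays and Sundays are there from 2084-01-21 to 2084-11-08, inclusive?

2084-01-21 is a Friday.
From 2084-01-21 to 2084-11-08 is 293 days inclusive.
293 = 7 × 41 + 6, so there are 41 full weeks plus 6 extra days.
Each full week contributes 2 weekend days (Sat, Sun): 41 × 2 = 82.
The 6 extra days are Friday, Saturday, Sunday, Monday, Tuesday, Wednesday — 2 of them qualify.
Total: 82 + 2 = 84.

84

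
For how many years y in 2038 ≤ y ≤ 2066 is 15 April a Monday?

Day of week of April 15 in each year:
2038: Thu, 2039: Fri, 2040: Sun, 2041: Mon ✓, 2042: Tue, 2043: Wed, 2044: Fri, 2045: Sat, 2046: Sun, 2047: Mon ✓, 2048: Wed, 2049: Thu, 2050: Fri, 2051: Sat, 2052: Mon ✓, 2053: Tue, 2054: Wed, 2055: Thu, 2056: Sat, 2057: Sun, 2058: Mon ✓, 2059: Tue, 2060: Thu, 2061: Fri, 2062: Sat, 2063: Sun, 2064: Tue, 2065: Wed, 2066: Thu
Mondays: 2041, 2047, 2052, 2058.

4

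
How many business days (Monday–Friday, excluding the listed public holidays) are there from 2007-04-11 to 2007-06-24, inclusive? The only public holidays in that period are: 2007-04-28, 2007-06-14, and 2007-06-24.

2007-04-11 is a Wednesday.
From 2007-04-11 to 2007-06-24 is 75 days inclusive.
75 = 7 × 10 + 5, so there are 10 full weeks plus 5 extra days.
Each full week contributes 5 weekdays (Mon–Fri): 10 × 5 = 50.
The 5 extra days are Wed, Thu, Fri, Sat, Sun — 3 of them qualify.
Total: 50 + 3 = 53.
Holidays: 2007-04-28 (Sat); 2007-06-14 (Thu); 2007-06-24 (Sun).
1 of the 3 holidays fall on weekdays; the rest are weekends and were already excluded.
Business days: 53 − 1 = 52.

52 business days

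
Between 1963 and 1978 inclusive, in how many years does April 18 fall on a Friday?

Day of week of April 18 in each year:
1963: Thu, 1964: Sat, 1965: Sun, 1966: Mon, 1967: Tue, 1968: Thu, 1969: Fri ✓, 1970: Sat, 1971: Sun, 1972: Tue, 1973: Wed, 1974: Thu, 1975: Fri ✓, 1976: Sun, 1977: Mon, 1978: Tue
Fridays: 1969, 1975.

2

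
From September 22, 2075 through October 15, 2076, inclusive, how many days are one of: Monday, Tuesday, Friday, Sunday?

September 22, 2075 is a Sunday.
From September 22, 2075 to October 15, 2076 is 390 days inclusive.
390 = 7 × 55 + 5, so there are 55 full weeks plus 5 extra days.
Each full week contributes 4 days from the set (Mon, Tue, Fri, Sun): 55 × 4 = 220.
The 5 extra days are Sun, Mon, Tue, Wed, Thu — 3 of them qualify.
Total: 220 + 3 = 223.

223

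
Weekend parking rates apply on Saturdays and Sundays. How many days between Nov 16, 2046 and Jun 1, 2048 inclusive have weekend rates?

162

Nov 16, 2046 is a Friday.
From Nov 16, 2046 to Jun 1, 2048 is 564 days inclusive.
564 = 7 × 80 + 4, so there are 80 full weeks plus 4 extra days.
Each full week contributes 2 weekend days (Sat, Sun): 80 × 2 = 160.
The 4 extra days are Fri, Sat, Sun, Mon — 2 of them qualify.
Total: 160 + 2 = 162.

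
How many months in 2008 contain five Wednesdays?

A month has five Wednesdays exactly when Wednesday falls within its first (length − 28) days.
Jan: 31 days, starts Tue → 5 of Tue, Wed, Thu ✓
Feb: 29 days, starts Fri → 5 of Fri
Mar: 31 days, starts Sat → 5 of Sat, Sun, Mon
Apr: 30 days, starts Tue → 5 of Tue, Wed ✓
May: 31 days, starts Thu → 5 of Thu, Fri, Sat
Jun: 30 days, starts Sun → 5 of Sun, Mon
Jul: 31 days, starts Tue → 5 of Tue, Wed, Thu ✓
Aug: 31 days, starts Fri → 5 of Fri, Sat, Sun
Sep: 30 days, starts Mon → 5 of Mon, Tue
Oct: 31 days, starts Wed → 5 of Wed, Thu, Fri ✓
Nov: 30 days, starts Sat → 5 of Sat, Sun
Dec: 31 days, starts Mon → 5 of Mon, Tue, Wed ✓
Months with five Wednesdays: Jan, Apr, Jul, Oct, Dec.

5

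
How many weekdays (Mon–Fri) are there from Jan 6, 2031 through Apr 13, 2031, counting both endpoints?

70 weekdays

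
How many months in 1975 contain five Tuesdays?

4

A month has five Tuesdays exactly when Tuesday falls within its first (length − 28) days.
Jan: 31 days, starts Wed → 5 of Wed, Thu, Fri
Feb: 28 days, starts Sat → 5 of (none)
Mar: 31 days, starts Sat → 5 of Sat, Sun, Mon
Apr: 30 days, starts Tue → 5 of Tue, Wed ✓
May: 31 days, starts Thu → 5 of Thu, Fri, Sat
Jun: 30 days, starts Sun → 5 of Sun, Mon
Jul: 31 days, starts Tue → 5 of Tue, Wed, Thu ✓
Aug: 31 days, starts Fri → 5 of Fri, Sat, Sun
Sep: 30 days, starts Mon → 5 of Mon, Tue ✓
Oct: 31 days, starts Wed → 5 of Wed, Thu, Fri
Nov: 30 days, starts Sat → 5 of Sat, Sun
Dec: 31 days, starts Mon → 5 of Mon, Tue, Wed ✓
Months with five Tuesdays: Apr, Jul, Sep, Dec.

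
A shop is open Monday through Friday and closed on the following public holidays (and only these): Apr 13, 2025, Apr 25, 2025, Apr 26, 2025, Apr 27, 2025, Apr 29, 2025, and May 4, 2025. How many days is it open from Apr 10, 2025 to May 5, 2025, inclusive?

Apr 10, 2025 is a Thursday.
From Apr 10, 2025 to May 5, 2025 is 26 days inclusive.
26 = 7 × 3 + 5, so there are 3 full weeks plus 5 extra days.
Each full week contributes 5 weekdays (Mon–Fri): 3 × 5 = 15.
The 5 extra days are Thursday, Friday, Saturday, Sunday, Monday — 3 of them qualify.
Total: 15 + 3 = 18.
Holidays: Apr 13, 2025 (Sun); Apr 25, 2025 (Fri); Apr 26, 2025 (Sat); Apr 27, 2025 (Sun); Apr 29, 2025 (Tue); May 4, 2025 (Sun).
2 of the 6 holidays fall on weekdays; the rest are weekends and were already excluded.
Business days: 18 − 2 = 16.

16 working days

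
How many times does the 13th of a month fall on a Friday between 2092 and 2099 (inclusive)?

Friday-the-13ths by year:
2092: Jun
2093: Feb, Mar, Nov
2094: Aug
2095: May
2096: Jan, Apr, Jul
2097: Sep, Dec
2098: Jun
2099: Feb, Mar, Nov

15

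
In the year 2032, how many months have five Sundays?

4

A month has five Sundays exactly when Sunday falls within its first (length − 28) days.
Jan: 31 days, starts Thu → 5 of Thu, Fri, Sat
Feb: 29 days, starts Sun → 5 of Sun ✓
Mar: 31 days, starts Mon → 5 of Mon, Tue, Wed
Apr: 30 days, starts Thu → 5 of Thu, Fri
May: 31 days, starts Sat → 5 of Sat, Sun, Mon ✓
Jun: 30 days, starts Tue → 5 of Tue, Wed
Jul: 31 days, starts Thu → 5 of Thu, Fri, Sat
Aug: 31 days, starts Sun → 5 of Sun, Mon, Tue ✓
Sep: 30 days, starts Wed → 5 of Wed, Thu
Oct: 31 days, starts Fri → 5 of Fri, Sat, Sun ✓
Nov: 30 days, starts Mon → 5 of Mon, Tue
Dec: 31 days, starts Wed → 5 of Wed, Thu, Fri
Months with five Sundays: Feb, May, Aug, Oct.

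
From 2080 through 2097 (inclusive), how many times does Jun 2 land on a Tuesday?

2

Day of week of June 2 in each year:
2080: Sun, 2081: Mon, 2082: Tue ✓, 2083: Wed, 2084: Fri, 2085: Sat, 2086: Sun, 2087: Mon, 2088: Wed, 2089: Thu, 2090: Fri, 2091: Sat, 2092: Mon, 2093: Tue ✓, 2094: Wed, 2095: Thu, 2096: Sat, 2097: Sun
Tuesdays: 2082, 2093.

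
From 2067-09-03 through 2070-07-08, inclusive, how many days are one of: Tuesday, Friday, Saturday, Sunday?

2067-09-03 is a Saturday.
From 2067-09-03 to 2070-07-08 is 1040 days inclusive.
1040 = 7 × 148 + 4, so there are 148 full weeks plus 4 extra days.
Each full week contributes 4 days from the set (Tue, Fri, Sat, Sun): 148 × 4 = 592.
The 4 extra days are Saturday, Sunday, Monday, Tuesday — 3 of them qualify.
Total: 592 + 3 = 595.

595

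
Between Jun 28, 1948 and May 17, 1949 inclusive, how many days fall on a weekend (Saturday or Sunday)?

92

Jun 28, 1948 is a Monday.
That's 324 days from start to end, counting both.
324 = 7 × 46 + 2, so there are 46 full weeks plus 2 extra days.
Each full week contributes 2 weekend days (Sat, Sun): 46 × 2 = 92.
The 2 extra days are Mon, Tue — none qualify.
Total: 92 + 0 = 92.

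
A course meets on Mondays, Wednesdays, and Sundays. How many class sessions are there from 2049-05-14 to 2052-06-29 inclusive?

489

2049-05-14 is a Friday.
From 2049-05-14 to 2052-06-29 is 1143 days inclusive.
1143 = 7 × 163 + 2, so there are 163 full weeks plus 2 extra days.
Each full week contributes 3 days from the set (Mon, Wed, Sun): 163 × 3 = 489.
The 2 extra days are Friday, Saturday — none qualify.
Total: 489 + 0 = 489.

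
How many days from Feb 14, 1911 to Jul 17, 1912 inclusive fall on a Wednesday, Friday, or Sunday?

223

Feb 14, 1911 is a Tuesday.
The range spans 520 days (inclusive of both endpoints).
520 = 7 × 74 + 2, so there are 74 full weeks plus 2 extra days.
Each full week contributes 3 days from the set (Wed, Fri, Sun): 74 × 3 = 222.
The 2 extra days are Tue, Wed — 1 of them qualifies.
Total: 222 + 1 = 223.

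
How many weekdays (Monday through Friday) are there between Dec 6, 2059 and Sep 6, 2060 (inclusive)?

Dec 6, 2059 is a Saturday.
The range spans 276 days (inclusive of both endpoints).
276 = 7 × 39 + 3, so there are 39 full weeks plus 3 extra days.
Each full week contributes 5 weekdays (Mon–Fri): 39 × 5 = 195.
The 3 extra days are Saturday, Sunday, Monday — 1 of them qualifies.
Total: 195 + 1 = 196.

196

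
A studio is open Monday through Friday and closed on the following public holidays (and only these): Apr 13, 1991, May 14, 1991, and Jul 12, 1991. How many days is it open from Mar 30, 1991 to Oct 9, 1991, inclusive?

136

Mar 30, 1991 is a Saturday.
That's 194 days from start to end, counting both.
194 = 7 × 27 + 5, so there are 27 full weeks plus 5 extra days.
Each full week contributes 5 weekdays (Mon–Fri): 27 × 5 = 135.
The 5 extra days are Saturday, Sunday, Monday, Tuesday, Wednesday — 3 of them qualify.
Total: 135 + 3 = 138.
Holidays: Apr 13, 1991 (Sat); May 14, 1991 (Tue); Jul 12, 1991 (Fri).
2 of the 3 holidays fall on weekdays; the rest are weekends and were already excluded.
Business days: 138 − 2 = 136.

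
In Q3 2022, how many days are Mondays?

13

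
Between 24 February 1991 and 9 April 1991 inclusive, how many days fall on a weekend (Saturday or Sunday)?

24 February 1991 is a Sunday.
That's 45 days from start to end, counting both.
45 = 7 × 6 + 3, so there are 6 full weeks plus 3 extra days.
Each full week contributes 2 weekend days (Sat, Sun): 6 × 2 = 12.
The 3 extra days are Sun, Mon, Tue — 1 of them qualifies.
Total: 12 + 1 = 13.

13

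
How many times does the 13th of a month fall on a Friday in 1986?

The 13th falls on a Friday when the month's 13th has weekday Fri.
Jan 13 is Mon; Feb 13 is Thu; Mar 13 is Thu; Apr 13 is Sun; May 13 is Tue; Jun 13 is Fri ✓; Jul 13 is Sun; Aug 13 is Wed; Sep 13 is Sat; Oct 13 is Mon; Nov 13 is Thu; Dec 13 is Sat.
Friday the 13ths: Jun.

1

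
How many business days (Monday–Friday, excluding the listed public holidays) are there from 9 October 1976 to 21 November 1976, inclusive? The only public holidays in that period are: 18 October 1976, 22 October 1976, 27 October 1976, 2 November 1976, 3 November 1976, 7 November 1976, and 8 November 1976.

24

9 October 1976 is a Saturday.
That's 44 days from start to end, counting both.
44 = 7 × 6 + 2, so there are 6 full weeks plus 2 extra days.
Each full week contributes 5 weekdays (Mon–Fri): 6 × 5 = 30.
The 2 extra days are Saturday, Sunday — none qualify.
Total: 30 + 0 = 30.
Holidays: 18 October 1976 (Mon); 22 October 1976 (Fri); 27 October 1976 (Wed); 2 November 1976 (Tue); 3 November 1976 (Wed); 7 November 1976 (Sun); 8 November 1976 (Mon).
6 of the 7 holidays fall on weekdays; the rest are weekends and were already excluded.
Business days: 30 − 6 = 24.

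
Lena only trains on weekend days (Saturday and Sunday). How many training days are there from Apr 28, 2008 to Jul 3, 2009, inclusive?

122

Apr 28, 2008 is a Monday.
The range spans 432 days (inclusive of both endpoints).
432 = 7 × 61 + 5, so there are 61 full weeks plus 5 extra days.
Each full week contributes 2 weekend days (Sat, Sun): 61 × 2 = 122.
The 5 extra days are Monday, Tuesday, Wednesday, Thursday, Friday — none qualify.
Total: 122 + 0 = 122.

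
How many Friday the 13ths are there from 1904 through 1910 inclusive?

11

Friday-the-13ths by year:
1904: May
1905: Jan, Oct
1906: Apr, Jul
1907: Sep, Dec
1908: Mar, Nov
1909: Aug
1910: May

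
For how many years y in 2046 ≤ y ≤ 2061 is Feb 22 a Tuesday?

3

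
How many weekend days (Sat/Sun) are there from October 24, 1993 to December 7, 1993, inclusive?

13

October 24, 1993 is a Sunday.
That's 45 days from start to end, counting both.
45 = 7 × 6 + 3, so there are 6 full weeks plus 3 extra days.
Each full week contributes 2 weekend days (Sat, Sun): 6 × 2 = 12.
The 3 extra days are Sunday, Monday, Tuesday — 1 of them qualifies.
Total: 12 + 1 = 13.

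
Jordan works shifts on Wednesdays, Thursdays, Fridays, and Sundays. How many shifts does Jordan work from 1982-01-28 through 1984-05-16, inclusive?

480

1982-01-28 is a Thursday.
That's 840 days from start to end, counting both.
840 = 7 × 120, so the span is exactly 120 full weeks.
Each full week contributes 4 days from the set (Wed, Thu, Fri, Sun): 120 × 4 = 480.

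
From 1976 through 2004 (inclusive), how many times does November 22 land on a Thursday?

4

Day of week of November 22 in each year:
1976: Mon, 1977: Tue, 1978: Wed, 1979: Thu ✓, 1980: Sat, 1981: Sun, 1982: Mon, 1983: Tue, 1984: Thu ✓, 1985: Fri, 1986: Sat, 1987: Sun, 1988: Tue, 1989: Wed, 1990: Thu ✓, 1991: Fri, 1992: Sun, 1993: Mon, 1994: Tue, 1995: Wed, 1996: Fri, 1997: Sat, 1998: Sun, 1999: Mon, 2000: Wed, 2001: Thu ✓, 2002: Fri, 2003: Sat, 2004: Mon
Thursdays: 1979, 1984, 1990, 2001.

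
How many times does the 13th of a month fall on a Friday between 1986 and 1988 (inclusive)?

Friday-the-13ths by year:
1986: Jun
1987: Feb, Mar, Nov
1988: May

5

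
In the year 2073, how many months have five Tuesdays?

A month has five Tuesdays exactly when Tuesday falls within its first (length − 28) days.
Jan: 31 days, starts Sun → 5 of Sun, Mon, Tue ✓
Feb: 28 days, starts Wed → 5 of (none)
Mar: 31 days, starts Wed → 5 of Wed, Thu, Fri
Apr: 30 days, starts Sat → 5 of Sat, Sun
May: 31 days, starts Mon → 5 of Mon, Tue, Wed ✓
Jun: 30 days, starts Thu → 5 of Thu, Fri
Jul: 31 days, starts Sat → 5 of Sat, Sun, Mon
Aug: 31 days, starts Tue → 5 of Tue, Wed, Thu ✓
Sep: 30 days, starts Fri → 5 of Fri, Sat
Oct: 31 days, starts Sun → 5 of Sun, Mon, Tue ✓
Nov: 30 days, starts Wed → 5 of Wed, Thu
Dec: 31 days, starts Fri → 5 of Fri, Sat, Sun
Months with five Tuesdays: Jan, May, Aug, Oct.

4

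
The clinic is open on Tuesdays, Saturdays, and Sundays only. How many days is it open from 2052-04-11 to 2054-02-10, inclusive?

2052-04-11 is a Thursday.
That's 671 days from start to end, counting both.
671 = 7 × 95 + 6, so there are 95 full weeks plus 6 extra days.
Each full week contributes 3 days from the set (Tue, Sat, Sun): 95 × 3 = 285.
The 6 extra days are Thu, Fri, Sat, Sun, Mon, Tue — 3 of them qualify.
Total: 285 + 3 = 288.

288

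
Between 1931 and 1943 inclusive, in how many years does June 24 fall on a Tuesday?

1

Day of week of June 24 in each year:
1931: Wed, 1932: Fri, 1933: Sat, 1934: Sun, 1935: Mon, 1936: Wed, 1937: Thu, 1938: Fri, 1939: Sat, 1940: Mon, 1941: Tue ✓, 1942: Wed, 1943: Thu
Tuesdays: 1941.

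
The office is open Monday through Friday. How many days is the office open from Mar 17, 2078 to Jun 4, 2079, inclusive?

Mar 17, 2078 is a Thursday.
That's 445 days from start to end, counting both.
445 = 7 × 63 + 4, so there are 63 full weeks plus 4 extra days.
Each full week contributes 5 weekdays (Mon–Fri): 63 × 5 = 315.
The 4 extra days are Thursday, Friday, Saturday, Sunday — 2 of them qualify.
Total: 315 + 2 = 317.

317 weekdays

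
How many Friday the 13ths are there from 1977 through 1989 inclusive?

23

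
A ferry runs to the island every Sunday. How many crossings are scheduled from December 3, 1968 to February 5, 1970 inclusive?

December 3, 1968 is a Tuesday.
That's 430 days from start to end, counting both.
430 = 7 × 61 + 3, so there are 61 full weeks plus 3 extra days.
Each full week contributes one Sunday: 61 so far.
The 3 extra days are Tuesday, Wednesday, Thursday — none qualify.
Total: 61 + 0 = 61.

61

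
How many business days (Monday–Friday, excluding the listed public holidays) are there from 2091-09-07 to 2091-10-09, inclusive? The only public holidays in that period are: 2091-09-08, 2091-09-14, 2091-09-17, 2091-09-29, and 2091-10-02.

2091-09-07 is a Friday.
The range spans 33 days (inclusive of both endpoints).
33 = 7 × 4 + 5, so there are 4 full weeks plus 5 extra days.
Each full week contributes 5 weekdays (Mon–Fri): 4 × 5 = 20.
The 5 extra days are Friday, Saturday, Sunday, Monday, Tuesday — 3 of them qualify.
Total: 20 + 3 = 23.
Holidays: 2091-09-08 (Sat); 2091-09-14 (Fri); 2091-09-17 (Mon); 2091-09-29 (Sat); 2091-10-02 (Tue).
3 of the 5 holidays fall on weekdays; the rest are weekends and were already excluded.
Business days: 23 − 3 = 20.

20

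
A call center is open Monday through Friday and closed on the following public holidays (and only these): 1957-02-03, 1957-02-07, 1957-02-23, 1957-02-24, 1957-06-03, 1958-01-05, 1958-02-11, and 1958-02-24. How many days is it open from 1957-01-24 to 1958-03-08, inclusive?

1957-01-24 is a Thursday.
That's 409 days from start to end, counting both.
409 = 7 × 58 + 3, so there are 58 full weeks plus 3 extra days.
Each full week contributes 5 weekdays (Mon–Fri): 58 × 5 = 290.
The 3 extra days are Thursday, Friday, Saturday — 2 of them qualify.
Total: 290 + 2 = 292.
Holidays: 1957-02-03 (Sun); 1957-02-07 (Thu); 1957-02-23 (Sat); 1957-02-24 (Sun); 1957-06-03 (Mon); 1958-01-05 (Sun); 1958-02-11 (Tue); 1958-02-24 (Mon).
4 of the 8 holidays fall on weekdays; the rest are weekends and were already excluded.
Business days: 292 − 4 = 288.

288 business days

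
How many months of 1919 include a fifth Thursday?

4

A month has five Thursdays exactly when Thursday falls within its first (length − 28) days.
Jan: 31 days, starts Wed → 5 of Wed, Thu, Fri ✓
Feb: 28 days, starts Sat → 5 of (none)
Mar: 31 days, starts Sat → 5 of Sat, Sun, Mon
Apr: 30 days, starts Tue → 5 of Tue, Wed
May: 31 days, starts Thu → 5 of Thu, Fri, Sat ✓
Jun: 30 days, starts Sun → 5 of Sun, Mon
Jul: 31 days, starts Tue → 5 of Tue, Wed, Thu ✓
Aug: 31 days, starts Fri → 5 of Fri, Sat, Sun
Sep: 30 days, starts Mon → 5 of Mon, Tue
Oct: 31 days, starts Wed → 5 of Wed, Thu, Fri ✓
Nov: 30 days, starts Sat → 5 of Sat, Sun
Dec: 31 days, starts Mon → 5 of Mon, Tue, Wed
Months with five Thursdays: Jan, May, Jul, Oct.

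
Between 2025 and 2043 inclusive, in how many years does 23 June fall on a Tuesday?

3

Day of week of June 23 in each year:
2025: Mon, 2026: Tue ✓, 2027: Wed, 2028: Fri, 2029: Sat, 2030: Sun, 2031: Mon, 2032: Wed, 2033: Thu, 2034: Fri, 2035: Sat, 2036: Mon, 2037: Tue ✓, 2038: Wed, 2039: Thu, 2040: Sat, 2041: Sun, 2042: Mon, 2043: Tue ✓
Tuesdays: 2026, 2037, 2043.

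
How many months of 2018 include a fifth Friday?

4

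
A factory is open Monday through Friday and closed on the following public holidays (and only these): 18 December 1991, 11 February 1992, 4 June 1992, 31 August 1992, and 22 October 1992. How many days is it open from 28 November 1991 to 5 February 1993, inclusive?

307

28 November 1991 is a Thursday.
The range spans 436 days (inclusive of both endpoints).
436 = 7 × 62 + 2, so there are 62 full weeks plus 2 extra days.
Each full week contributes 5 weekdays (Mon–Fri): 62 × 5 = 310.
The 2 extra days are Thursday, Friday — 2 of them qualify.
Total: 310 + 2 = 312.
Holidays: 18 December 1991 (Wed); 11 February 1992 (Tue); 4 June 1992 (Thu); 31 August 1992 (Mon); 22 October 1992 (Thu).
All 5 holidays fall on weekdays, so subtract 5.
Business days: 312 − 5 = 307.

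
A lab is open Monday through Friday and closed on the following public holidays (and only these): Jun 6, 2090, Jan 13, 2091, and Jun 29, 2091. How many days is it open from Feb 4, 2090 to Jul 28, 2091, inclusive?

383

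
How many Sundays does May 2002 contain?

4

May 1, 2002 is a Wednesday.
The range spans 31 days (inclusive of both endpoints).
31 = 7 × 4 + 3, so there are 4 full weeks plus 3 extra days.
Each full week contributes one Sunday: 4 so far.
The 3 extra days are Wed, Thu, Fri — none qualify.
Total: 4 + 0 = 4.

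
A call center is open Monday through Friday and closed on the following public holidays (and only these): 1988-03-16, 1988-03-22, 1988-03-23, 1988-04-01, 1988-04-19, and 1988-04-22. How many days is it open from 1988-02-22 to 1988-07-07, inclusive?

1988-02-22 is a Monday.
The range spans 137 days (inclusive of both endpoints).
137 = 7 × 19 + 4, so there are 19 full weeks plus 4 extra days.
Each full week contributes 5 weekdays (Mon–Fri): 19 × 5 = 95.
The 4 extra days are Mon, Tue, Wed, Thu — 4 of them qualify.
Total: 95 + 4 = 99.
Holidays: 1988-03-16 (Wed); 1988-03-22 (Tue); 1988-03-23 (Wed); 1988-04-01 (Fri); 1988-04-19 (Tue); 1988-04-22 (Fri).
All 6 holidays fall on weekdays, so subtract 6.
Business days: 99 − 6 = 93.

93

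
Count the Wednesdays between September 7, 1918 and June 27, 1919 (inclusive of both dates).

42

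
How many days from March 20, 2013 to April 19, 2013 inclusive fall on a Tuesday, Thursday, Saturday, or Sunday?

17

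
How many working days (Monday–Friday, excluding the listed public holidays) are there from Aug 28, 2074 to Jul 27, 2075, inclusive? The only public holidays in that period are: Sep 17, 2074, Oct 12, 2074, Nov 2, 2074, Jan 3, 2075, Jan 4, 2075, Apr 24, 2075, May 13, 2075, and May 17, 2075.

231

Aug 28, 2074 is a Tuesday.
That's 334 days from start to end, counting both.
334 = 7 × 47 + 5, so there are 47 full weeks plus 5 extra days.
Each full week contributes 5 weekdays (Mon–Fri): 47 × 5 = 235.
The 5 extra days are Tuesday, Wednesday, Thursday, Friday, Saturday — 4 of them qualify.
Total: 235 + 4 = 239.
Holidays: Sep 17, 2074 (Mon); Oct 12, 2074 (Fri); Nov 2, 2074 (Fri); Jan 3, 2075 (Thu); Jan 4, 2075 (Fri); Apr 24, 2075 (Wed); May 13, 2075 (Mon); May 17, 2075 (Fri).
All 8 holidays fall on weekdays, so subtract 8.
Business days: 239 − 8 = 231.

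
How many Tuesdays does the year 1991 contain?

January 1, 1991 is a Tuesday.
The range spans 365 days (inclusive of both endpoints).
365 = 7 × 52 + 1, so there are 52 full weeks plus 1 extra day.
Each full week contributes one Tuesday: 52 so far.
The 1 extra day is Tue — 1 of them qualifies.
Total: 52 + 1 = 53.

53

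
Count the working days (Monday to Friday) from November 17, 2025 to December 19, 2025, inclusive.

November 17, 2025 is a Monday.
That's 33 days from start to end, counting both.
33 = 7 × 4 + 5, so there are 4 full weeks plus 5 extra days.
Each full week contributes 5 weekdays (Mon–Fri): 4 × 5 = 20.
The 5 extra days are Monday, Tuesday, Wednesday, Thursday, Friday — 5 of them qualify.
Total: 20 + 5 = 25.

25 weekdays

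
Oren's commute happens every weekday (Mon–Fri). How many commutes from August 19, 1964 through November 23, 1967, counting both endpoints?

August 19, 1964 is a Wednesday.
That's 1192 days from start to end, counting both.
1192 = 7 × 170 + 2, so there are 170 full weeks plus 2 extra days.
Each full week contributes 5 weekdays (Mon–Fri): 170 × 5 = 850.
The 2 extra days are Wed, Thu — 2 of them qualify.
Total: 850 + 2 = 852.

852 weekdays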